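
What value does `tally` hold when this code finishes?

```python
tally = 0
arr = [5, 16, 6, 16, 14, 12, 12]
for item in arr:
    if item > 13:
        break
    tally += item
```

Let's trace through this code step by step.

Initialize: tally = 0
Initialize: arr = [5, 16, 6, 16, 14, 12, 12]
Entering loop: for item in arr:

After execution: tally = 5
5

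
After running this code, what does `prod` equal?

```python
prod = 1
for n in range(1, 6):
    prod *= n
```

Let's trace through this code step by step.

Initialize: prod = 1
Entering loop: for n in range(1, 6):

After execution: prod = 120
120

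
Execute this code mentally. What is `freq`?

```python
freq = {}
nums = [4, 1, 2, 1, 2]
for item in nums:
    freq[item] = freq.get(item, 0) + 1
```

Let's trace through this code step by step.

Initialize: freq = {}
Initialize: nums = [4, 1, 2, 1, 2]
Entering loop: for item in nums:

After execution: freq = {4: 1, 1: 2, 2: 2}
{4: 1, 1: 2, 2: 2}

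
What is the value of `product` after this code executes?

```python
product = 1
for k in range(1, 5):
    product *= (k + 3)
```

Let's trace through this code step by step.

Initialize: product = 1
Entering loop: for k in range(1, 5):

After execution: product = 840
840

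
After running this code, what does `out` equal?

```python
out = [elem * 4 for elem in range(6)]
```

Let's trace through this code step by step.

Initialize: out = [elem * 4 for elem in range(6)]

After execution: out = [0, 4, 8, 12, 16, 20]
[0, 4, 8, 12, 16, 20]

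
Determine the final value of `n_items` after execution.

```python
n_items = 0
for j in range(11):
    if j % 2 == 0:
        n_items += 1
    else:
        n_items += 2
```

Let's trace through this code step by step.

Initialize: n_items = 0
Entering loop: for j in range(11):

After execution: n_items = 16
16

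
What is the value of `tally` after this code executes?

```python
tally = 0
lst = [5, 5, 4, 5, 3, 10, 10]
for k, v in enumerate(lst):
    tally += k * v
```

Let's trace through this code step by step.

Initialize: tally = 0
Initialize: lst = [5, 5, 4, 5, 3, 10, 10]
Entering loop: for k, v in enumerate(lst):

After execution: tally = 150
150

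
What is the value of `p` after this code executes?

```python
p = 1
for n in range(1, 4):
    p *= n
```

Let's trace through this code step by step.

Initialize: p = 1
Entering loop: for n in range(1, 4):

After execution: p = 6
6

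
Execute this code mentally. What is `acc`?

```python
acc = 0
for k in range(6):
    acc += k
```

Let's trace through this code step by step.

Initialize: acc = 0
Entering loop: for k in range(6):

After execution: acc = 15
15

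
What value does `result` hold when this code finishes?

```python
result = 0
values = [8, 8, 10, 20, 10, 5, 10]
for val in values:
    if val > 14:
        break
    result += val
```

Let's trace through this code step by step.

Initialize: result = 0
Initialize: values = [8, 8, 10, 20, 10, 5, 10]
Entering loop: for val in values:

After execution: result = 26
26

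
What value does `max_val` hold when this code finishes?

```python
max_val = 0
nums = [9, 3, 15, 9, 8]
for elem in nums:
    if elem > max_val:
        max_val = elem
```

Let's trace through this code step by step.

Initialize: max_val = 0
Initialize: nums = [9, 3, 15, 9, 8]
Entering loop: for elem in nums:

After execution: max_val = 15
15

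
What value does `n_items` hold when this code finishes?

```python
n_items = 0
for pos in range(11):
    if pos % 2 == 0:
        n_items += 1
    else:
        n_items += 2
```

Let's trace through this code step by step.

Initialize: n_items = 0
Entering loop: for pos in range(11):

After execution: n_items = 16
16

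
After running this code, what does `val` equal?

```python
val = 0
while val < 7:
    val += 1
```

Let's trace through this code step by step.

Initialize: val = 0
Entering loop: while val < 7:

After execution: val = 7
7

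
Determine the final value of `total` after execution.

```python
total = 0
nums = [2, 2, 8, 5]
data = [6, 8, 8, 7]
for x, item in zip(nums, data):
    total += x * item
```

Let's trace through this code step by step.

Initialize: total = 0
Initialize: nums = [2, 2, 8, 5]
Initialize: data = [6, 8, 8, 7]
Entering loop: for x, item in zip(nums, data):

After execution: total = 127
127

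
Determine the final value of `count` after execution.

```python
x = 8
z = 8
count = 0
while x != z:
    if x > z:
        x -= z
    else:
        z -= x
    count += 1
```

Let's trace through this code step by step.

Initialize: x = 8
Initialize: z = 8
Initialize: count = 0
Entering loop: while x != z:

After execution: count = 0
0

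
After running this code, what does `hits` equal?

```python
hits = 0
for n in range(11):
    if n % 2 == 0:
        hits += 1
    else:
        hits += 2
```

Let's trace through this code step by step.

Initialize: hits = 0
Entering loop: for n in range(11):

After execution: hits = 16
16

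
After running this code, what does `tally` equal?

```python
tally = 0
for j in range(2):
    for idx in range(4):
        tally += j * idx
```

Let's trace through this code step by step.

Initialize: tally = 0
Entering loop: for j in range(2):

After execution: tally = 6
6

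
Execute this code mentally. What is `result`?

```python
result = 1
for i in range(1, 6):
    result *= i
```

Let's trace through this code step by step.

Initialize: result = 1
Entering loop: for i in range(1, 6):

After execution: result = 120
120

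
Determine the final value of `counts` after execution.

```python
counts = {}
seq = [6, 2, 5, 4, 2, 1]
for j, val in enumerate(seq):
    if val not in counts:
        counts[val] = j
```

Let's trace through this code step by step.

Initialize: counts = {}
Initialize: seq = [6, 2, 5, 4, 2, 1]
Entering loop: for j, val in enumerate(seq):

After execution: counts = {6: 0, 2: 1, 5: 2, 4: 3, 1: 5}
{6: 0, 2: 1, 5: 2, 4: 3, 1: 5}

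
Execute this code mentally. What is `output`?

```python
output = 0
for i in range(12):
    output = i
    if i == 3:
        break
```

Let's trace through this code step by step.

Initialize: output = 0
Entering loop: for i in range(12):

After execution: output = 3
3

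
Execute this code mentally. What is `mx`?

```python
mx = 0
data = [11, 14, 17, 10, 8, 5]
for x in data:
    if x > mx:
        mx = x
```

Let's trace through this code step by step.

Initialize: mx = 0
Initialize: data = [11, 14, 17, 10, 8, 5]
Entering loop: for x in data:

After execution: mx = 17
17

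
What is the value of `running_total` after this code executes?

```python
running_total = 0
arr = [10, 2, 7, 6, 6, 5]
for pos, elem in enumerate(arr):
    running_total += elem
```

Let's trace through this code step by step.

Initialize: running_total = 0
Initialize: arr = [10, 2, 7, 6, 6, 5]
Entering loop: for pos, elem in enumerate(arr):

After execution: running_total = 36
36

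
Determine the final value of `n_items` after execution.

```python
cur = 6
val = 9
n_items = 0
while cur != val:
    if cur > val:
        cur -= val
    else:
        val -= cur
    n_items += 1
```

Let's trace through this code step by step.

Initialize: cur = 6
Initialize: val = 9
Initialize: n_items = 0
Entering loop: while cur != val:

After execution: n_items = 2
2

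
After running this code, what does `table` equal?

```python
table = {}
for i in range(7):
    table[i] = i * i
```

Let's trace through this code step by step.

Initialize: table = {}
Entering loop: for i in range(7):

After execution: table = {0: 0, 1: 1, 2: 4, 3: 9, 4: 16, 5: 25, 6: 36}
{0: 0, 1: 1, 2: 4, 3: 9, 4: 16, 5: 25, 6: 36}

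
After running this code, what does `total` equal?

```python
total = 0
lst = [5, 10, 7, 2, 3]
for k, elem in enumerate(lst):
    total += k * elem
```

Let's trace through this code step by step.

Initialize: total = 0
Initialize: lst = [5, 10, 7, 2, 3]
Entering loop: for k, elem in enumerate(lst):

After execution: total = 42
42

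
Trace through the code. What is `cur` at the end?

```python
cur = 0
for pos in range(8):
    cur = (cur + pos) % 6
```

Let's trace through this code step by step.

Initialize: cur = 0
Entering loop: for pos in range(8):

After execution: cur = 4
4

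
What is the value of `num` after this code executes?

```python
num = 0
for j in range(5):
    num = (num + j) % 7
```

Let's trace through this code step by step.

Initialize: num = 0
Entering loop: for j in range(5):

After execution: num = 3
3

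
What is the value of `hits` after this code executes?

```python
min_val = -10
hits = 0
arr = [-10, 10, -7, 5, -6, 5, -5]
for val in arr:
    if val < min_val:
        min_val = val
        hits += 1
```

Let's trace through this code step by step.

Initialize: min_val = -10
Initialize: hits = 0
Initialize: arr = [-10, 10, -7, 5, -6, 5, -5]
Entering loop: for val in arr:

After execution: hits = 0
0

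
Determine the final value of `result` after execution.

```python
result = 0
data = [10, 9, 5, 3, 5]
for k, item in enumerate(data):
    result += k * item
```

Let's trace through this code step by step.

Initialize: result = 0
Initialize: data = [10, 9, 5, 3, 5]
Entering loop: for k, item in enumerate(data):

After execution: result = 48
48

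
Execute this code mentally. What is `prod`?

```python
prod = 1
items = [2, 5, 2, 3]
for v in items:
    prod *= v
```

Let's trace through this code step by step.

Initialize: prod = 1
Initialize: items = [2, 5, 2, 3]
Entering loop: for v in items:

After execution: prod = 60
60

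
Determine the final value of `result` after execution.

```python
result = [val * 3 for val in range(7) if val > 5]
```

Let's trace through this code step by step.

Initialize: result = [val * 3 for val in range(7) if val > 5]

After execution: result = [18]
[18]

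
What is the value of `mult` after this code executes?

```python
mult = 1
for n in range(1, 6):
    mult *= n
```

Let's trace through this code step by step.

Initialize: mult = 1
Entering loop: for n in range(1, 6):

After execution: mult = 120
120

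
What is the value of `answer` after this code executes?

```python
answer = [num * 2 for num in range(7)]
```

Let's trace through this code step by step.

Initialize: answer = [num * 2 for num in range(7)]

After execution: answer = [0, 2, 4, 6, 8, 10, 12]
[0, 2, 4, 6, 8, 10, 12]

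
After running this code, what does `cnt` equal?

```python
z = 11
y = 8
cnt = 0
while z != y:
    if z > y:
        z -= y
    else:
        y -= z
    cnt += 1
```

Let's trace through this code step by step.

Initialize: z = 11
Initialize: y = 8
Initialize: cnt = 0
Entering loop: while z != y:

After execution: cnt = 5
5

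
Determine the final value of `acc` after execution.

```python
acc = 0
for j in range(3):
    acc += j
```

Let's trace through this code step by step.

Initialize: acc = 0
Entering loop: for j in range(3):

After execution: acc = 3
3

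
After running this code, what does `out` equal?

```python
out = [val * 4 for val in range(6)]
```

Let's trace through this code step by step.

Initialize: out = [val * 4 for val in range(6)]

After execution: out = [0, 4, 8, 12, 16, 20]
[0, 4, 8, 12, 16, 20]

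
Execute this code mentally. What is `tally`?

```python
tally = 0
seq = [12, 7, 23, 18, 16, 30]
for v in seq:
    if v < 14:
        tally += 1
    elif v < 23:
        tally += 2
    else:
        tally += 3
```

Let's trace through this code step by step.

Initialize: tally = 0
Initialize: seq = [12, 7, 23, 18, 16, 30]
Entering loop: for v in seq:

After execution: tally = 12
12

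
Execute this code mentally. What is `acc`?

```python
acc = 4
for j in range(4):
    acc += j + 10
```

Let's trace through this code step by step.

Initialize: acc = 4
Entering loop: for j in range(4):

After execution: acc = 50
50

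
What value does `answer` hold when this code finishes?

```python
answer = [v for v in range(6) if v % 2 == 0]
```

Let's trace through this code step by step.

Initialize: answer = [v for v in range(6) if v % 2 == 0]

After execution: answer = [0, 2, 4]
[0, 2, 4]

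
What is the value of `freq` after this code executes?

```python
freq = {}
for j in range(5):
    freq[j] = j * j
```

Let's trace through this code step by step.

Initialize: freq = {}
Entering loop: for j in range(5):

After execution: freq = {0: 0, 1: 1, 2: 4, 3: 9, 4: 16}
{0: 0, 1: 1, 2: 4, 3: 9, 4: 16}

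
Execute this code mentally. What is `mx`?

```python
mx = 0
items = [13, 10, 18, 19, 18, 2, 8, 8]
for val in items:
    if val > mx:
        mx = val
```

Let's trace through this code step by step.

Initialize: mx = 0
Initialize: items = [13, 10, 18, 19, 18, 2, 8, 8]
Entering loop: for val in items:

After execution: mx = 19
19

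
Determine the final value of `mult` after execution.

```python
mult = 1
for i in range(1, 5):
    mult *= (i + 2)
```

Let's trace through this code step by step.

Initialize: mult = 1
Entering loop: for i in range(1, 5):

After execution: mult = 360
360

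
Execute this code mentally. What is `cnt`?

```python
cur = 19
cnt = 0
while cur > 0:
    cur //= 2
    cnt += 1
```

Let's trace through this code step by step.

Initialize: cur = 19
Initialize: cnt = 0
Entering loop: while cur > 0:

After execution: cnt = 5
5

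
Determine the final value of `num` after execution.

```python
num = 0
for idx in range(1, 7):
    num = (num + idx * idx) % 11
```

Let's trace through this code step by step.

Initialize: num = 0
Entering loop: for idx in range(1, 7):

After execution: num = 3
3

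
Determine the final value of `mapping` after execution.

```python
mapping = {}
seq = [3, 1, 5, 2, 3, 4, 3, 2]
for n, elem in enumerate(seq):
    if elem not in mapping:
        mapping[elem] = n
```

Let's trace through this code step by step.

Initialize: mapping = {}
Initialize: seq = [3, 1, 5, 2, 3, 4, 3, 2]
Entering loop: for n, elem in enumerate(seq):

After execution: mapping = {3: 0, 1: 1, 5: 2, 2: 3, 4: 5}
{3: 0, 1: 1, 5: 2, 2: 3, 4: 5}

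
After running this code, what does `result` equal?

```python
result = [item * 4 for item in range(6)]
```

Let's trace through this code step by step.

Initialize: result = [item * 4 for item in range(6)]

After execution: result = [0, 4, 8, 12, 16, 20]
[0, 4, 8, 12, 16, 20]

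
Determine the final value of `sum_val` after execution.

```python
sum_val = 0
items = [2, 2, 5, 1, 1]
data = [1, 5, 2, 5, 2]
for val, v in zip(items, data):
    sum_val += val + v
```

Let's trace through this code step by step.

Initialize: sum_val = 0
Initialize: items = [2, 2, 5, 1, 1]
Initialize: data = [1, 5, 2, 5, 2]
Entering loop: for val, v in zip(items, data):

After execution: sum_val = 26
26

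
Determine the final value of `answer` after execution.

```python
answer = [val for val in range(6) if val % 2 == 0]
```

Let's trace through this code step by step.

Initialize: answer = [val for val in range(6) if val % 2 == 0]

After execution: answer = [0, 2, 4]
[0, 2, 4]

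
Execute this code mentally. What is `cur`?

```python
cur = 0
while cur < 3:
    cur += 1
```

Let's trace through this code step by step.

Initialize: cur = 0
Entering loop: while cur < 3:

After execution: cur = 3
3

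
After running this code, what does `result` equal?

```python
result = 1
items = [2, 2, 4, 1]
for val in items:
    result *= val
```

Let's trace through this code step by step.

Initialize: result = 1
Initialize: items = [2, 2, 4, 1]
Entering loop: for val in items:

After execution: result = 16
16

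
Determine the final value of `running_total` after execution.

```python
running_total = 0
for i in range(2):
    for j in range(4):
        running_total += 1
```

Let's trace through this code step by step.

Initialize: running_total = 0
Entering loop: for i in range(2):

After execution: running_total = 8
8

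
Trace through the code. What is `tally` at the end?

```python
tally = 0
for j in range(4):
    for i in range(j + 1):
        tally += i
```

Let's trace through this code step by step.

Initialize: tally = 0
Entering loop: for j in range(4):

After execution: tally = 10
10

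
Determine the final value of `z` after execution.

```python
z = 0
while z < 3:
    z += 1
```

Let's trace through this code step by step.

Initialize: z = 0
Entering loop: while z < 3:

After execution: z = 3
3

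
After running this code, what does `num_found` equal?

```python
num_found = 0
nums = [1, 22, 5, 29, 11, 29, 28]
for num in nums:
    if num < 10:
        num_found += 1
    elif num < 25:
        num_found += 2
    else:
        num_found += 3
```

Let's trace through this code step by step.

Initialize: num_found = 0
Initialize: nums = [1, 22, 5, 29, 11, 29, 28]
Entering loop: for num in nums:

After execution: num_found = 15
15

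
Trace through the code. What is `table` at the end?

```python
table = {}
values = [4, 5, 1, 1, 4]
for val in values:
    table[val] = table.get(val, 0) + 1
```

Let's trace through this code step by step.

Initialize: table = {}
Initialize: values = [4, 5, 1, 1, 4]
Entering loop: for val in values:

After execution: table = {4: 2, 5: 1, 1: 2}
{4: 2, 5: 1, 1: 2}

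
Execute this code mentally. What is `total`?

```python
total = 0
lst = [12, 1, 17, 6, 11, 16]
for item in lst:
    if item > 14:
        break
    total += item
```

Let's trace through this code step by step.

Initialize: total = 0
Initialize: lst = [12, 1, 17, 6, 11, 16]
Entering loop: for item in lst:

After execution: total = 13
13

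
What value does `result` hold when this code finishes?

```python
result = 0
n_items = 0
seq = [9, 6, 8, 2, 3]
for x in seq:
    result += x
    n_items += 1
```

Let's trace through this code step by step.

Initialize: result = 0
Initialize: n_items = 0
Initialize: seq = [9, 6, 8, 2, 3]
Entering loop: for x in seq:

After execution: result = 28
28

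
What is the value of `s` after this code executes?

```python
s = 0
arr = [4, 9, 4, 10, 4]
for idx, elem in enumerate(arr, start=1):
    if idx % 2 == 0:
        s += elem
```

Let's trace through this code step by step.

Initialize: s = 0
Initialize: arr = [4, 9, 4, 10, 4]
Entering loop: for idx, elem in enumerate(arr, start=1):

After execution: s = 19
19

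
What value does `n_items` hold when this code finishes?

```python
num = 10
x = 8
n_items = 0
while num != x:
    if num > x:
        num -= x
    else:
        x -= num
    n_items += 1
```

Let's trace through this code step by step.

Initialize: num = 10
Initialize: x = 8
Initialize: n_items = 0
Entering loop: while num != x:

After execution: n_items = 4
4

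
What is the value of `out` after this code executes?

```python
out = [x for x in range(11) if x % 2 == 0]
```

Let's trace through this code step by step.

Initialize: out = [x for x in range(11) if x % 2 == 0]

After execution: out = [0, 2, 4, 6, 8, 10]
[0, 2, 4, 6, 8, 10]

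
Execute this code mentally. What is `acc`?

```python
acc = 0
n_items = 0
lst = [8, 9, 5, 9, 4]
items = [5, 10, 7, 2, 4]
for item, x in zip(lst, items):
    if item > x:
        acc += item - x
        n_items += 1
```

Let's trace through this code step by step.

Initialize: acc = 0
Initialize: n_items = 0
Initialize: lst = [8, 9, 5, 9, 4]
Initialize: items = [5, 10, 7, 2, 4]
Entering loop: for item, x in zip(lst, items):

After execution: acc = 10
10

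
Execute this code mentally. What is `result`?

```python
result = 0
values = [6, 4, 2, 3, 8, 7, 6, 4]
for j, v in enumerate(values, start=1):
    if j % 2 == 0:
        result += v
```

Let's trace through this code step by step.

Initialize: result = 0
Initialize: values = [6, 4, 2, 3, 8, 7, 6, 4]
Entering loop: for j, v in enumerate(values, start=1):

After execution: result = 18
18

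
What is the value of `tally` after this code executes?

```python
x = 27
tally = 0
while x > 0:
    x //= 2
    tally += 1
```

Let's trace through this code step by step.

Initialize: x = 27
Initialize: tally = 0
Entering loop: while x > 0:

After execution: tally = 5
5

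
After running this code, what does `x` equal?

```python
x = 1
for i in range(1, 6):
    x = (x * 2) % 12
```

Let's trace through this code step by step.

Initialize: x = 1
Entering loop: for i in range(1, 6):

After execution: x = 8
8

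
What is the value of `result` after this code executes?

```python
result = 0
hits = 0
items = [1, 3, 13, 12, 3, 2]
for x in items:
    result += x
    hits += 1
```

Let's trace through this code step by step.

Initialize: result = 0
Initialize: hits = 0
Initialize: items = [1, 3, 13, 12, 3, 2]
Entering loop: for x in items:

After execution: result = 34
34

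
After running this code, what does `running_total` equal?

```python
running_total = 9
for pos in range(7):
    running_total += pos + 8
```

Let's trace through this code step by step.

Initialize: running_total = 9
Entering loop: for pos in range(7):

After execution: running_total = 86
86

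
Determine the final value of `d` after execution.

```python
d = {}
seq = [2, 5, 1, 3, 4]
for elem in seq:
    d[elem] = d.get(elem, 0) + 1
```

Let's trace through this code step by step.

Initialize: d = {}
Initialize: seq = [2, 5, 1, 3, 4]
Entering loop: for elem in seq:

After execution: d = {2: 1, 5: 1, 1: 1, 3: 1, 4: 1}
{2: 1, 5: 1, 1: 1, 3: 1, 4: 1}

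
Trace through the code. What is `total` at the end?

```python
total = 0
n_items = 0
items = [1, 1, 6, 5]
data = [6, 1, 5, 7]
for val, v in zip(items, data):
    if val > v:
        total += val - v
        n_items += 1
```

Let's trace through this code step by step.

Initialize: total = 0
Initialize: n_items = 0
Initialize: items = [1, 1, 6, 5]
Initialize: data = [6, 1, 5, 7]
Entering loop: for val, v in zip(items, data):

After execution: total = 1
1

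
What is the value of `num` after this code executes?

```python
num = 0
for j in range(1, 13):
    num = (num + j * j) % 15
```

Let's trace through this code step by step.

Initialize: num = 0
Entering loop: for j in range(1, 13):

After execution: num = 5
5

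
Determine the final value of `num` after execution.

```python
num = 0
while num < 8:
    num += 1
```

Let's trace through this code step by step.

Initialize: num = 0
Entering loop: while num < 8:

After execution: num = 8
8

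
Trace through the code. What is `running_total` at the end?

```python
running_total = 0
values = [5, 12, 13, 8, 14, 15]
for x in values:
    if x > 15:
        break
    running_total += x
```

Let's trace through this code step by step.

Initialize: running_total = 0
Initialize: values = [5, 12, 13, 8, 14, 15]
Entering loop: for x in values:

After execution: running_total = 67
67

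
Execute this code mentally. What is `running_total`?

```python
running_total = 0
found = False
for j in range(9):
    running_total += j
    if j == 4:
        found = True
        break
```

Let's trace through this code step by step.

Initialize: running_total = 0
Initialize: found = False
Entering loop: for j in range(9):

After execution: running_total = 10
10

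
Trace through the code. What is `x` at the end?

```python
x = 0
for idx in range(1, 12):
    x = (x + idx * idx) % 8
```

Let's trace through this code step by step.

Initialize: x = 0
Entering loop: for idx in range(1, 12):

After execution: x = 2
2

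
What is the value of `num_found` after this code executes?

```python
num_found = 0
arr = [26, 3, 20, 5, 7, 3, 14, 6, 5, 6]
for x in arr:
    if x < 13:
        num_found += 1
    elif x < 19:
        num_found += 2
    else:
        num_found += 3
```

Let's trace through this code step by step.

Initialize: num_found = 0
Initialize: arr = [26, 3, 20, 5, 7, 3, 14, 6, 5, 6]
Entering loop: for x in arr:

After execution: num_found = 15
15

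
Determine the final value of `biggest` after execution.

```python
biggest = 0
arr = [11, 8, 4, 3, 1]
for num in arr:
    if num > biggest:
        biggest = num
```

Let's trace through this code step by step.

Initialize: biggest = 0
Initialize: arr = [11, 8, 4, 3, 1]
Entering loop: for num in arr:

After execution: biggest = 11
11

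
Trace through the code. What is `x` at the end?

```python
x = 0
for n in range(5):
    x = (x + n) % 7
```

Let's trace through this code step by step.

Initialize: x = 0
Entering loop: for n in range(5):

After execution: x = 3
3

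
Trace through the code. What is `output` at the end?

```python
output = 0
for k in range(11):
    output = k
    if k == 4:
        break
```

Let's trace through this code step by step.

Initialize: output = 0
Entering loop: for k in range(11):

After execution: output = 4
4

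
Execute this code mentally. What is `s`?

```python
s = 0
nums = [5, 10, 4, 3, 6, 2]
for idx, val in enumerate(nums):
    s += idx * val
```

Let's trace through this code step by step.

Initialize: s = 0
Initialize: nums = [5, 10, 4, 3, 6, 2]
Entering loop: for idx, val in enumerate(nums):

After execution: s = 61
61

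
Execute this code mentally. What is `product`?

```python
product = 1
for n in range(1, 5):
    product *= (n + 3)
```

Let's trace through this code step by step.

Initialize: product = 1
Entering loop: for n in range(1, 5):

After execution: product = 840
840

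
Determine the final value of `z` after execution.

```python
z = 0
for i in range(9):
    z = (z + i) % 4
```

Let's trace through this code step by step.

Initialize: z = 0
Entering loop: for i in range(9):

After execution: z = 0
0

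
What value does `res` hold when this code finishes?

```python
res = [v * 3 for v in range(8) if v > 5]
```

Let's trace through this code step by step.

Initialize: res = [v * 3 for v in range(8) if v > 5]

After execution: res = [18, 21]
[18, 21]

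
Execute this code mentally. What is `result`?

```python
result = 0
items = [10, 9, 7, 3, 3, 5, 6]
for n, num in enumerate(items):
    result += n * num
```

Let's trace through this code step by step.

Initialize: result = 0
Initialize: items = [10, 9, 7, 3, 3, 5, 6]
Entering loop: for n, num in enumerate(items):

After execution: result = 105
105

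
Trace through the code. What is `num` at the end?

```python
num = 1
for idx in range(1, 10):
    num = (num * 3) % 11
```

Let's trace through this code step by step.

Initialize: num = 1
Entering loop: for idx in range(1, 10):

After execution: num = 4
4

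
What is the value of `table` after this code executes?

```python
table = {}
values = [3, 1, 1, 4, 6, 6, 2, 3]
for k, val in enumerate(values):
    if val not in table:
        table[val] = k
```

Let's trace through this code step by step.

Initialize: table = {}
Initialize: values = [3, 1, 1, 4, 6, 6, 2, 3]
Entering loop: for k, val in enumerate(values):

After execution: table = {3: 0, 1: 1, 4: 3, 6: 4, 2: 6}
{3: 0, 1: 1, 4: 3, 6: 4, 2: 6}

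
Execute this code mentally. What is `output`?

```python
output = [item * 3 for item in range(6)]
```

Let's trace through this code step by step.

Initialize: output = [item * 3 for item in range(6)]

After execution: output = [0, 3, 6, 9, 12, 15]
[0, 3, 6, 9, 12, 15]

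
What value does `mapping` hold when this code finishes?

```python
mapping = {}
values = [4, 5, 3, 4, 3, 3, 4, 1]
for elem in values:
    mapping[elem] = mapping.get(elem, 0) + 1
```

Let's trace through this code step by step.

Initialize: mapping = {}
Initialize: values = [4, 5, 3, 4, 3, 3, 4, 1]
Entering loop: for elem in values:

After execution: mapping = {4: 3, 5: 1, 3: 3, 1: 1}
{4: 3, 5: 1, 3: 3, 1: 1}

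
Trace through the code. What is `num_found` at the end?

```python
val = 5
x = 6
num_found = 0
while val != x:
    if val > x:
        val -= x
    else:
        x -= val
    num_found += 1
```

Let's trace through this code step by step.

Initialize: val = 5
Initialize: x = 6
Initialize: num_found = 0
Entering loop: while val != x:

After execution: num_found = 5
5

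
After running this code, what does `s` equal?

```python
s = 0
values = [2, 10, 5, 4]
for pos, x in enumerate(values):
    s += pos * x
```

Let's trace through this code step by step.

Initialize: s = 0
Initialize: values = [2, 10, 5, 4]
Entering loop: for pos, x in enumerate(values):

After execution: s = 32
32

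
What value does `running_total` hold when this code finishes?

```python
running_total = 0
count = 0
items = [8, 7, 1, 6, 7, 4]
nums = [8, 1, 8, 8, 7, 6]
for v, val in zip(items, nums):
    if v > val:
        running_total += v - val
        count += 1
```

Let's trace through this code step by step.

Initialize: running_total = 0
Initialize: count = 0
Initialize: items = [8, 7, 1, 6, 7, 4]
Initialize: nums = [8, 1, 8, 8, 7, 6]
Entering loop: for v, val in zip(items, nums):

After execution: running_total = 6
6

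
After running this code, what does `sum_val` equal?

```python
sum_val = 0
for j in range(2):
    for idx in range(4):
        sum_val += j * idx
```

Let's trace through this code step by step.

Initialize: sum_val = 0
Entering loop: for j in range(2):

After execution: sum_val = 6
6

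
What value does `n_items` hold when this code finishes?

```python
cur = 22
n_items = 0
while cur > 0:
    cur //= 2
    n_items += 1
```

Let's trace through this code step by step.

Initialize: cur = 22
Initialize: n_items = 0
Entering loop: while cur > 0:

After execution: n_items = 5
5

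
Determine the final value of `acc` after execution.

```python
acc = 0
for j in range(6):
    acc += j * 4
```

Let's trace through this code step by step.

Initialize: acc = 0
Entering loop: for j in range(6):

After execution: acc = 60
60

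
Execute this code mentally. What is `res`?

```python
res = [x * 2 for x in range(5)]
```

Let's trace through this code step by step.

Initialize: res = [x * 2 for x in range(5)]

After execution: res = [0, 2, 4, 6, 8]
[0, 2, 4, 6, 8]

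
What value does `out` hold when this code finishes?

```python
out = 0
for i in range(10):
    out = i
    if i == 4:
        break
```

Let's trace through this code step by step.

Initialize: out = 0
Entering loop: for i in range(10):

After execution: out = 4
4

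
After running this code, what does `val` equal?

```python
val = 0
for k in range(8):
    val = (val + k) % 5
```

Let's trace through this code step by step.

Initialize: val = 0
Entering loop: for k in range(8):

After execution: val = 3
3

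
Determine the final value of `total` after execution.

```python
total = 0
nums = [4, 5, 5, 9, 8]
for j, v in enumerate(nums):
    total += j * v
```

Let's trace through this code step by step.

Initialize: total = 0
Initialize: nums = [4, 5, 5, 9, 8]
Entering loop: for j, v in enumerate(nums):

After execution: total = 74
74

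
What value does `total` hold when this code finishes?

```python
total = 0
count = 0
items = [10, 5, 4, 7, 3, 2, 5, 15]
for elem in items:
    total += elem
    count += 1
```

Let's trace through this code step by step.

Initialize: total = 0
Initialize: count = 0
Initialize: items = [10, 5, 4, 7, 3, 2, 5, 15]
Entering loop: for elem in items:

After execution: total = 51
51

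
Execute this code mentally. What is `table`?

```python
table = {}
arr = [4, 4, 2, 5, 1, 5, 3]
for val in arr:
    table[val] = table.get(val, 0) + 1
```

Let's trace through this code step by step.

Initialize: table = {}
Initialize: arr = [4, 4, 2, 5, 1, 5, 3]
Entering loop: for val in arr:

After execution: table = {4: 2, 2: 1, 5: 2, 1: 1, 3: 1}
{4: 2, 2: 1, 5: 2, 1: 1, 3: 1}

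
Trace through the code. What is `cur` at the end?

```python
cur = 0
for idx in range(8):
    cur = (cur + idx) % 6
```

Let's trace through this code step by step.

Initialize: cur = 0
Entering loop: for idx in range(8):

After execution: cur = 4
4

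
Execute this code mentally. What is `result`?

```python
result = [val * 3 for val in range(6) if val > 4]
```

Let's trace through this code step by step.

Initialize: result = [val * 3 for val in range(6) if val > 4]

After execution: result = [15]
[15]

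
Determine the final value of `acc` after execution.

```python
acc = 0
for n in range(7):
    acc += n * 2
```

Let's trace through this code step by step.

Initialize: acc = 0
Entering loop: for n in range(7):

After execution: acc = 42
42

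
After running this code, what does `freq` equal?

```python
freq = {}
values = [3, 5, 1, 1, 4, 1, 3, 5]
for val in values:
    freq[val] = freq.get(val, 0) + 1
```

Let's trace through this code step by step.

Initialize: freq = {}
Initialize: values = [3, 5, 1, 1, 4, 1, 3, 5]
Entering loop: for val in values:

After execution: freq = {3: 2, 5: 2, 1: 3, 4: 1}
{3: 2, 5: 2, 1: 3, 4: 1}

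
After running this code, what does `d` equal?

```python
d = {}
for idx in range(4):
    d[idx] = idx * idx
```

Let's trace through this code step by step.

Initialize: d = {}
Entering loop: for idx in range(4):

After execution: d = {0: 0, 1: 1, 2: 4, 3: 9}
{0: 0, 1: 1, 2: 4, 3: 9}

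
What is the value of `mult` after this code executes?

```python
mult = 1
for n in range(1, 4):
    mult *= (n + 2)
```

Let's trace through this code step by step.

Initialize: mult = 1
Entering loop: for n in range(1, 4):

After execution: mult = 60
60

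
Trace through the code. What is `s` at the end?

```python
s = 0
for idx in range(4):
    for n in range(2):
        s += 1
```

Let's trace through this code step by step.

Initialize: s = 0
Entering loop: for idx in range(4):

After execution: s = 8
8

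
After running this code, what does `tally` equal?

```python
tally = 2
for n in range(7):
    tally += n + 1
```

Let's trace through this code step by step.

Initialize: tally = 2
Entering loop: for n in range(7):

After execution: tally = 30
30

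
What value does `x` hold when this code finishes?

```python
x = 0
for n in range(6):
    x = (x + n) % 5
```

Let's trace through this code step by step.

Initialize: x = 0
Entering loop: for n in range(6):

After execution: x = 0
0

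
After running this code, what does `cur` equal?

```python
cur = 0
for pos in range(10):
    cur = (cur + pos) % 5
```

Let's trace through this code step by step.

Initialize: cur = 0
Entering loop: for pos in range(10):

After execution: cur = 0
0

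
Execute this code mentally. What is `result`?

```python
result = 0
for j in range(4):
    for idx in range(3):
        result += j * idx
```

Let's trace through this code step by step.

Initialize: result = 0
Entering loop: for j in range(4):

After execution: result = 18
18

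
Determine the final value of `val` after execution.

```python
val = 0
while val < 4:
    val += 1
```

Let's trace through this code step by step.

Initialize: val = 0
Entering loop: while val < 4:

After execution: val = 4
4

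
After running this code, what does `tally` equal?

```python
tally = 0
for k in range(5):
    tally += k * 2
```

Let's trace through this code step by step.

Initialize: tally = 0
Entering loop: for k in range(5):

After execution: tally = 20
20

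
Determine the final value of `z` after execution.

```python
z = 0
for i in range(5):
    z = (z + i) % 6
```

Let's trace through this code step by step.

Initialize: z = 0
Entering loop: for i in range(5):

After execution: z = 4
4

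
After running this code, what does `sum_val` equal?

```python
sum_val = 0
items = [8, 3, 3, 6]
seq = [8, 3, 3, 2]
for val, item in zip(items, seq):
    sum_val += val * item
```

Let's trace through this code step by step.

Initialize: sum_val = 0
Initialize: items = [8, 3, 3, 6]
Initialize: seq = [8, 3, 3, 2]
Entering loop: for val, item in zip(items, seq):

After execution: sum_val = 94
94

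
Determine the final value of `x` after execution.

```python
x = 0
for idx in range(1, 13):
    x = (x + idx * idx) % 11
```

Let's trace through this code step by step.

Initialize: x = 0
Entering loop: for idx in range(1, 13):

After execution: x = 1
1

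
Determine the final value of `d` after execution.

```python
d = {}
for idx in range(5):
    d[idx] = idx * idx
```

Let's trace through this code step by step.

Initialize: d = {}
Entering loop: for idx in range(5):

After execution: d = {0: 0, 1: 1, 2: 4, 3: 9, 4: 16}
{0: 0, 1: 1, 2: 4, 3: 9, 4: 16}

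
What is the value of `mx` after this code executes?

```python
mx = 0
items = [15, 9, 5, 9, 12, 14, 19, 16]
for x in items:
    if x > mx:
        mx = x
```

Let's trace through this code step by step.

Initialize: mx = 0
Initialize: items = [15, 9, 5, 9, 12, 14, 19, 16]
Entering loop: for x in items:

After execution: mx = 19
19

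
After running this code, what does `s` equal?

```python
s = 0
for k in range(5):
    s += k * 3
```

Let's trace through this code step by step.

Initialize: s = 0
Entering loop: for k in range(5):

After execution: s = 30
30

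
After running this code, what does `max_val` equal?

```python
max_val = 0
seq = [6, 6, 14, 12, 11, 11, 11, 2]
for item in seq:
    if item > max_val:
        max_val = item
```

Let's trace through this code step by step.

Initialize: max_val = 0
Initialize: seq = [6, 6, 14, 12, 11, 11, 11, 2]
Entering loop: for item in seq:

After execution: max_val = 14
14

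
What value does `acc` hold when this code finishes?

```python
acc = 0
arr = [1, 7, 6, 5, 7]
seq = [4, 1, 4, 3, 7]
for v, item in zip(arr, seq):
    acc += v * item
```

Let's trace through this code step by step.

Initialize: acc = 0
Initialize: arr = [1, 7, 6, 5, 7]
Initialize: seq = [4, 1, 4, 3, 7]
Entering loop: for v, item in zip(arr, seq):

After execution: acc = 99
99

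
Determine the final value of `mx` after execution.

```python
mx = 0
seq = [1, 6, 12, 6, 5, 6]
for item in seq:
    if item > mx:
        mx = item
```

Let's trace through this code step by step.

Initialize: mx = 0
Initialize: seq = [1, 6, 12, 6, 5, 6]
Entering loop: for item in seq:

After execution: mx = 12
12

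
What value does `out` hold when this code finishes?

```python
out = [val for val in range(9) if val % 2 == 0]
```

Let's trace through this code step by step.

Initialize: out = [val for val in range(9) if val % 2 == 0]

After execution: out = [0, 2, 4, 6, 8]
[0, 2, 4, 6, 8]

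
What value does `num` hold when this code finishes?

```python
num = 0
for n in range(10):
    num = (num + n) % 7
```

Let's trace through this code step by step.

Initialize: num = 0
Entering loop: for n in range(10):

After execution: num = 3
3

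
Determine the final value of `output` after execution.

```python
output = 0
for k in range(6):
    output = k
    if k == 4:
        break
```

Let's trace through this code step by step.

Initialize: output = 0
Entering loop: for k in range(6):

After execution: output = 4
4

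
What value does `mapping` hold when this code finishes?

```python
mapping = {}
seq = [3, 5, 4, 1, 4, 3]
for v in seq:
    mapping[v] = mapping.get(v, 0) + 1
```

Let's trace through this code step by step.

Initialize: mapping = {}
Initialize: seq = [3, 5, 4, 1, 4, 3]
Entering loop: for v in seq:

After execution: mapping = {3: 2, 5: 1, 4: 2, 1: 1}
{3: 2, 5: 1, 4: 2, 1: 1}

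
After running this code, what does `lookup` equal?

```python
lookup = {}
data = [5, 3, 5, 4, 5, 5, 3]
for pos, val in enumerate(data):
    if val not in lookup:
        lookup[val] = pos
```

Let's trace through this code step by step.

Initialize: lookup = {}
Initialize: data = [5, 3, 5, 4, 5, 5, 3]
Entering loop: for pos, val in enumerate(data):

After execution: lookup = {5: 0, 3: 1, 4: 3}
{5: 0, 3: 1, 4: 3}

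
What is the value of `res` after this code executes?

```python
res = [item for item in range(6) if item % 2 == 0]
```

Let's trace through this code step by step.

Initialize: res = [item for item in range(6) if item % 2 == 0]

After execution: res = [0, 2, 4]
[0, 2, 4]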